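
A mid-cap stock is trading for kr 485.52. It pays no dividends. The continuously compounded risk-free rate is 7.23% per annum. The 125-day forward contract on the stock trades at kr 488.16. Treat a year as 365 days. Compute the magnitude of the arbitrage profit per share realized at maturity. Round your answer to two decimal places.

kr 9.53 per share

Fair forward: F* = S·e^(carry·T), with carry = r = 0.0723
F* = 485.52 · e^(0.0723 × 125/365) = 485.52 · e^0.024760 = 485.52 × 1.025069 = kr 497.6915
Market kr 488.16 < fair kr 497.6915: forward underpriced → reverse cash-and-carry (short spot, go long the forward).
At maturity, profit = |F_mkt − F*| = |488.16 − 497.6915| = kr 9.53 per share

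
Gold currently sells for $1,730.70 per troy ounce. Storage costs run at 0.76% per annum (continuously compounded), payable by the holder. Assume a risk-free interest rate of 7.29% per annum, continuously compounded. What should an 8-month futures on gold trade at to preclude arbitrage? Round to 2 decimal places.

$1,826.12 per troy ounce

Net carry = r + u − y = 0.0729 + 0.0076 − 0.0000 = 0.0805
F = S·e^((r+u−y)T) = 1730.70 · e^(0.0805 × 8/12) = 1730.70 · e^0.05366667
= 1730.70 × 1.05513284 = $1,826.12 per troy ounce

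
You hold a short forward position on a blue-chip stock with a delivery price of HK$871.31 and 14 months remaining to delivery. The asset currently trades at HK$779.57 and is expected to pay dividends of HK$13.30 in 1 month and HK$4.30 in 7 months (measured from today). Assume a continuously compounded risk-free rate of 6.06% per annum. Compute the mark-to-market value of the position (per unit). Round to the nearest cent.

HK$49.65

PV(remaining dividends) I = 13.30·e^(−0.0606·1/12) + 4.30·e^(−0.0606·7/12) = 17.3837
Current forward F = (S − I)·e^(rT) = (779.57 − 17.3837)·e^(0.0606·14/12) = 762.1863 × 1.073259 = 818.0233
Value (long) = (F − K)·e^(−rT) = (818.0233 − 871.31) × 0.931741 = -49.6494
Short position value = −(long value) = HK$49.65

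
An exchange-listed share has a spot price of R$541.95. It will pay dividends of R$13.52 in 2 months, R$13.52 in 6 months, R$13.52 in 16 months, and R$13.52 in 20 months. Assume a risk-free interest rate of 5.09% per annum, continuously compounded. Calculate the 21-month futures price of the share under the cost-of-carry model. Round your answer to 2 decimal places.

R$535.99

PV(dividends) I = 13.52·e^(−0.0509·2/12) + 13.52·e^(−0.0509·6/12) + 13.52·e^(−0.0509·16/12) + 13.52·e^(−0.0509·20/12)
I = 13.4058 + 13.1803 + 12.6329 + 12.4204 = 51.6394
F = (S − I)·e^(rT) = (541.95 − 51.6394) · e^(0.0509·21/12)
= 490.3106 · e^0.089075 = 490.3106 × 1.093163 = R$535.99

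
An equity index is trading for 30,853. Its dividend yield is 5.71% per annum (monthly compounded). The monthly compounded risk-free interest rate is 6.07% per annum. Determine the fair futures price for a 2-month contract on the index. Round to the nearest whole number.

30,871

F = S · (1+r/12)^(12T) / (1+q/12)^(12T)
= 30853 × 1.010142 / 1.009539 = 30853 × 1.000597
F = 30,871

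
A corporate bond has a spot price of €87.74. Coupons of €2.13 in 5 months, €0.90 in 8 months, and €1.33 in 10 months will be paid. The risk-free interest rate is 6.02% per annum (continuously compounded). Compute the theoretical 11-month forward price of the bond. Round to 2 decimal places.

€88.27

PV(coupons) I = 2.13·e^(−0.0602·5/12) + 0.90·e^(−0.0602·8/12) + 1.33·e^(−0.0602·10/12)
I = 2.0772 + 0.8646 + 1.2649 = 4.2067
F = (S − I)·e^(rT) = (87.74 − 4.2067) · e^(0.0602·11/12)
= 83.5333 · e^0.055183 = 83.5333 × 1.056734 = €88.27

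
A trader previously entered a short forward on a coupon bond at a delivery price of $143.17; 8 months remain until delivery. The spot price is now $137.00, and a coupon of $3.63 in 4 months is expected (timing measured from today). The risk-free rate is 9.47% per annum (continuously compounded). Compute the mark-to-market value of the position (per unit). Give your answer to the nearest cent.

PV(remaining coupons) I = 3.63·e^(−0.0947·4/12) = 3.5172
Current forward F = (S − I)·e^(rT) = (137.00 − 3.5172)·e^(0.0947·8/12) = 133.4828 × 1.065169 = 142.1817
Value (long) = (F − K)·e^(−rT) = (142.1817 − 143.17) × 0.938818 = -0.9278
Short position value = −(long value) = $0.93

$0.93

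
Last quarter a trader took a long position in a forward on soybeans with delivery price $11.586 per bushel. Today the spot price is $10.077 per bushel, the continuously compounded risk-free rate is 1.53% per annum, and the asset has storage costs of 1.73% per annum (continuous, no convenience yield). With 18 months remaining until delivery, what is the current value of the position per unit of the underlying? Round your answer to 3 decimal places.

Current fair forward for the remaining 18 months: F = S·e^((r + u)·T), (r + u) = 0.0153 + 0.0173 = 0.0326
F = 10.077 · e^(0.0326 × 18/12) = 10.077 × 1.050115 = 10.5820
Value of long forward = (F − K)·e^(−rT) = (10.5820 − 11.586) · e^(−0.0153·18/12)
= -1.0040 × 0.977311 = -0.981

-$0.981 per bushel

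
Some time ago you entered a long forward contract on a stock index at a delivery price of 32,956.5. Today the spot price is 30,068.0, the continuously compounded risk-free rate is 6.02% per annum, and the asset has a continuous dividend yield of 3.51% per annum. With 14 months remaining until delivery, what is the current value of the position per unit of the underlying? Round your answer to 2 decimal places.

Current fair forward for the remaining 14 months: F = S·e^((r − q)·T), (r − q) = 0.0602 − 0.0351 = 0.0251
F = 30068.0 · e^(0.0251 × 14/12) = 30068.0 × 1.02971631 = 30961.5100
Value of long forward = (F − K)·e^(−rT) = (30961.5100 − 32956.5) · e^(−0.0602·14/12)
= -1994.9900 × 0.93217629 = -1859.68

-1859.68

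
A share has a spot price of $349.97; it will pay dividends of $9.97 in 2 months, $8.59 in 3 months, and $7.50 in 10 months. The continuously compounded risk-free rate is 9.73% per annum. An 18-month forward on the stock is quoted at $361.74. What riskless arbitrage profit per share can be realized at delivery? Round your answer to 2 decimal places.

$14.17 per share

PV(dividends) I = 9.97·e^(−0.0973·2/12) + 8.59·e^(−0.0973·3/12) + 7.50·e^(−0.0973·10/12) = 25.1091
Fair forward F* = (S − I)·e^(rT) = (349.97 − 25.1091)·e^0.145950 = 324.8609 × 1.157138 = 375.9089
Market $361.74 < fair 375.9089: forward underpriced → reverse cash-and-carry (short the stock, invest proceeds at r, pay the dividends, go long the forward).
Profit at T = |F_mkt − F*| = |361.74 − 375.9089| = $14.17 per share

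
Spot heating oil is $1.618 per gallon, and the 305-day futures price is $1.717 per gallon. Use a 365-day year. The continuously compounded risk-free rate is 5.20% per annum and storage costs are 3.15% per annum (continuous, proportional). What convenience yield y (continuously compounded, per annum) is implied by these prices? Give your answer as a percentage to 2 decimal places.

F = S·e^((r+u−y)T) ⇒ (r+u−y) = ln(F/S)/T
ln(1.717/1.618) = 0.059388; /T ⇒ 0.071071
y = r + u − ln(F/S)/T = 0.0520 + 0.0315 − 0.071071 = 0.012429
y = 1.24%

1.24%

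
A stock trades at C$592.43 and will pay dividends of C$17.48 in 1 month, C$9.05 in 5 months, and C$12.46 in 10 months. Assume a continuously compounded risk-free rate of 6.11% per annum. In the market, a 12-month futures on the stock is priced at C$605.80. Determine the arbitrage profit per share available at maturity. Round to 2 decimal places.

C$16.50 per share

PV(dividends) I = 17.48·e^(−0.0611·1/12) + 9.05·e^(−0.0611·5/12) + 12.46·e^(−0.0611·10/12) = 38.0552
Fair futures F* = (S − I)·e^(rT) = (592.43 − 38.0552)·e^0.061100 = 554.3748 × 1.063005 = 589.3032
Market C$605.80 > fair 589.3032: forward overpriced → cash-and-carry (borrow at r, buy the stock and collect the dividends, short the forward).
Profit at T = |F_mkt − F*| = |605.80 − 589.3032| = C$16.50 per share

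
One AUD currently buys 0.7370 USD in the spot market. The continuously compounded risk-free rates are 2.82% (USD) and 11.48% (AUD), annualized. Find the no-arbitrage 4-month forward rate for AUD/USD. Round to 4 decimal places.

F = S·e^((r_USD − r_AUD)T) = 0.7370 · e^((0.0282 − 0.1148) × 4/12)
= 0.7370 · e^-0.028867 = 0.7370 × 0.971546
F = 0.7160 USD per AUD

0.7160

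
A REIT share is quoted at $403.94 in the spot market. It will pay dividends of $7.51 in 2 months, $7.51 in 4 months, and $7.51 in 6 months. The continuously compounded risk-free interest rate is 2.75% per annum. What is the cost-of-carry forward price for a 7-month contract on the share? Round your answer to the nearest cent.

$387.79

PV(dividends) I = 7.51·e^(−0.0275·2/12) + 7.51·e^(−0.0275·4/12) + 7.51·e^(−0.0275·6/12)
I = 7.4757 + 7.4415 + 7.4074 = 22.3246
F = (S − I)·e^(rT) = (403.94 − 22.3246) · e^(0.0275·7/12)
= 381.6154 · e^0.016042 = 381.6154 × 1.016171 = $387.79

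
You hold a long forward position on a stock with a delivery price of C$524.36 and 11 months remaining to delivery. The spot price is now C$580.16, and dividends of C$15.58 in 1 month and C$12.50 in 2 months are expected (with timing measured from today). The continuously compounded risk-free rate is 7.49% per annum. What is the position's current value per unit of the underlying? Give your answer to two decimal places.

PV(remaining dividends) I = 15.58·e^(−0.0749·1/12) + 12.50·e^(−0.0749·2/12) = 27.8280
Current forward F = (S − I)·e^(rT) = (580.16 − 27.8280)·e^(0.0749·11/12) = 552.3320 × 1.071070 = 591.5862
Value (long) = (F − K)·e^(−rT) = (591.5862 − 524.36) × 0.933646 = 62.7655
Value = C$62.77

C$62.77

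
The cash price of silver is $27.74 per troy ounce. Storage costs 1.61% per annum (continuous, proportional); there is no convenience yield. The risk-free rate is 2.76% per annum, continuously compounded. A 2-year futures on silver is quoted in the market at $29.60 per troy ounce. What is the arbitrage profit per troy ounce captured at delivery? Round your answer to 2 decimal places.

Fair futures: F* = S·e^(carry·T), with carry = (r + u) = 0.0276 + 0.0161 = 0.0437
F* = 27.74 · e^(0.0437 × 2) = 27.74 · e^0.087400 = 27.74 × 1.091333 = $30.2736
Market $29.60 < fair $30.2736: forward underpriced → reverse cash-and-carry (short spot, go long the forward).
At maturity, profit = |F_mkt − F*| = |29.60 − 30.2736| = $0.67 per troy ounce

$0.67 per troy ounce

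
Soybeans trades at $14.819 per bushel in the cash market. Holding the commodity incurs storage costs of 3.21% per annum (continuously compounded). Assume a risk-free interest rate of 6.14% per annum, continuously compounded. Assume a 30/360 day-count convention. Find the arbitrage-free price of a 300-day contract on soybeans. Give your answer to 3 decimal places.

$16.020 per bushel

Net carry = r + u − y = 0.0614 + 0.0321 − 0.0000 = 0.0935
F = S·e^((r+u−y)T) = 14.819 · e^(0.0935 × 300/360) = 14.819 · e^0.077917
= 14.819 × 1.081033 = $16.020 per bushel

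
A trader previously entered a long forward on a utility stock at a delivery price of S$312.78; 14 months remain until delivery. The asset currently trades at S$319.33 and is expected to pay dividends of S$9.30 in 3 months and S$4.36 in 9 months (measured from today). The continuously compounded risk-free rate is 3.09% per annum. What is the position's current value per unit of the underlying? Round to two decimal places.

S$4.14

PV(remaining dividends) I = 9.30·e^(−0.0309·3/12) + 4.36·e^(−0.0309·9/12) = 13.4886
Current forward F = (S − I)·e^(rT) = (319.33 − 13.4886)·e^(0.0309·14/12) = 305.8414 × 1.036708 = 317.0682
Value (long) = (F − K)·e^(−rT) = (317.0682 − 312.78) × 0.964592 = 4.1364
Value = S$4.14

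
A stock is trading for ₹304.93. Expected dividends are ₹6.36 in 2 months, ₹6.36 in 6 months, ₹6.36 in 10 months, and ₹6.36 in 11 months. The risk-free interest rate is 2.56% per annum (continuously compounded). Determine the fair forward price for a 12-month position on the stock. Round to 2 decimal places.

₹287.14

PV(dividends) I = 6.36·e^(−0.0256·2/12) + 6.36·e^(−0.0256·6/12) + 6.36·e^(−0.0256·10/12) + 6.36·e^(−0.0256·11/12)
I = 6.3329 + 6.2791 + 6.2258 + 6.2125 = 25.0503
F = (S − I)·e^(rT) = (304.93 − 25.0503) · e^(0.0256·12/12)
= 279.8797 · e^0.025600 = 279.8797 × 1.025930 = ₹287.14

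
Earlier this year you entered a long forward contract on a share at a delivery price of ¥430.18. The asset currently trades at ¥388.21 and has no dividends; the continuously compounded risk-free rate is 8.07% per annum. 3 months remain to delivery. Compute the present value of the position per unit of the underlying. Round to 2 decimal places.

Current fair forward for the remaining 3 months: F = S·e^(r·T), r = 0.0807
F = 388.21 · e^(0.0807 × 3/12) = 388.21 × 1.020380 = 396.1217
Value of long forward = (F − K)·e^(−rT) = (396.1217 − 430.18) · e^(−0.0807·3/12)
= -34.0583 × 0.980027 = -33.38

-¥33.38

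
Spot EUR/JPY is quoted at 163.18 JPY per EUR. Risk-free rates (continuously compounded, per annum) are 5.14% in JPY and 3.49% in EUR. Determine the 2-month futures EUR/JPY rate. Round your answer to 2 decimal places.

163.63

F = S·e^((r_JPY − r_EUR)T) = 163.18 · e^((0.0514 − 0.0349) × 2/12)
= 163.18 · e^0.002750 = 163.18 × 1.002754
F = 163.63 JPY per EUR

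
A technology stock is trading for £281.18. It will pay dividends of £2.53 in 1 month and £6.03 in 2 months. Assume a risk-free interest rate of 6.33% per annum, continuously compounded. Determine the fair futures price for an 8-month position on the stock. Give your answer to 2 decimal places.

£284.45

PV(dividends) I = 2.53·e^(−0.0633·1/12) + 6.03·e^(−0.0633·2/12)
I = 2.5167 + 5.9667 = 8.4834
F = (S − I)·e^(rT) = (281.18 − 8.4834) · e^(0.0633·8/12)
= 272.6966 · e^0.042200 = 272.6966 × 1.043103 = £284.45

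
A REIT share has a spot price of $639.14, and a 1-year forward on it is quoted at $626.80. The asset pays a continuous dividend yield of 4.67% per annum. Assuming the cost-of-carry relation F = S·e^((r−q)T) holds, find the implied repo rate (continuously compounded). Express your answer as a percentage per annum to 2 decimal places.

2.72%

From F = S·e^((r−q)T): (r − q) = ln(F/S)/T
ln(626.80/639.14) = ln(0.980693) = -0.019496
(r − q) = -0.019496 / (1) = -0.019496
r = ln(F/S)/T + q = -0.019496 + 0.0467 = 0.027204
r = 2.72%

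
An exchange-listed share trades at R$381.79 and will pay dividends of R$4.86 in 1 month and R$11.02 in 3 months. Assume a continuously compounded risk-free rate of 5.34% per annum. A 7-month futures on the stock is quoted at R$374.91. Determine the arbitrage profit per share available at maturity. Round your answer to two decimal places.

R$2.75 per share

PV(dividends) I = 4.86·e^(−0.0534·1/12) + 11.02·e^(−0.0534·3/12) = 15.7123
Fair futures F* = (S − I)·e^(rT) = (381.79 − 15.7123)·e^0.031150 = 366.0777 × 1.031640 = 377.6604
Market R$374.91 < fair 377.6604: forward underpriced → reverse cash-and-carry (short the stock, invest proceeds at r, pay the dividends, go long the forward).
Profit at T = |F_mkt − F*| = |374.91 − 377.6604| = R$2.75 per share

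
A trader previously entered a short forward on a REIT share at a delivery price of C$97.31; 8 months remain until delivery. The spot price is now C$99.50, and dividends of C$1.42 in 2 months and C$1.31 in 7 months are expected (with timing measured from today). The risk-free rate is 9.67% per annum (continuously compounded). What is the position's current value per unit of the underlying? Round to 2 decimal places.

PV(remaining dividends) I = 1.42·e^(−0.0967·2/12) + 1.31·e^(−0.0967·7/12) = 2.6354
Current forward F = (S − I)·e^(rT) = (99.50 − 2.6354)·e^(0.0967·8/12) = 96.8646 × 1.066590 = 103.3148
Value (long) = (F − K)·e^(−rT) = (103.3148 − 97.31) × 0.937567 = 5.6299
Short position value = −(long value) = -C$5.63

-C$5.63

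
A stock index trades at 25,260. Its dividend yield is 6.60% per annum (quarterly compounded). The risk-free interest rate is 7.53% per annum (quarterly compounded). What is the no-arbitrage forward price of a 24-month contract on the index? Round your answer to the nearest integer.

25,726

F = S · (1+r/4)^(4T) / (1+q/4)^(4T)
= 25260 × 1.160905 / 1.139880 = 25260 × 1.018445
F = 25,726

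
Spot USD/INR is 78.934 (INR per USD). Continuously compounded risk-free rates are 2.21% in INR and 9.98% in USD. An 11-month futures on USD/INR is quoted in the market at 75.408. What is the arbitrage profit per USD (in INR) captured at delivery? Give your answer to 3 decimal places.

1.901 per USD (in INR)

Fair futures: F* = S·e^(carry·T), with carry = (r_INR − r_USD) = 0.0221 − 0.0998 = -0.0777
F* = 78.934 · e^(-0.0777 × 11/12) = 78.934 · e^-0.071225 = 78.934 × 0.931252 = 73.5074
Market 75.408 > fair 73.5074: forward overpriced → cash-and-carry (buy spot, short the forward).
At maturity, profit = |F_mkt − F*| = |75.408 − 73.5074| = 1.901 per USD (in INR)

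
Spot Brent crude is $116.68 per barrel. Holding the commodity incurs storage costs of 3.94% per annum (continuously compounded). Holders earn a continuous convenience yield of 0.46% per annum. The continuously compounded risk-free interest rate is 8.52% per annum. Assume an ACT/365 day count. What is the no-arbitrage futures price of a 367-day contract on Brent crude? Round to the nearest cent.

$131.64 per barrel

Net carry = r + u − y = 0.0852 + 0.0394 − 0.0046 = 0.1200
F = S·e^((r+u−y)T) = 116.68 · e^(0.1200 × 367/365) = 116.68 · e^0.120658
= 116.68 × 1.128239 = $131.64 per barrel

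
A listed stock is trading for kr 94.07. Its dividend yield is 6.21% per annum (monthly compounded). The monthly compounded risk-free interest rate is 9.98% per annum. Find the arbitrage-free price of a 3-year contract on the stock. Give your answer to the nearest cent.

F = S · (1+r/12)^(12T) / (1+q/12)^(12T)
= 94.07 × 1.347380 / 1.204205 = 94.07 × 1.118896
F = kr 105.25

kr 105.25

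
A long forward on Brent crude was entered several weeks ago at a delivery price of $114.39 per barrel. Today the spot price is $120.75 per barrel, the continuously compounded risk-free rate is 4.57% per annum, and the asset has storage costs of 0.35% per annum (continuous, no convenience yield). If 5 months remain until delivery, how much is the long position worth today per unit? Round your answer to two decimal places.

Current fair forward for the remaining 5 months: F = S·e^((r + u)·T), (r + u) = 0.0457 + 0.0035 = 0.0492
F = 120.75 · e^(0.0492 × 5/12) = 120.75 × 1.020712 = 123.2510
Value of long forward = (F − K)·e^(−rT) = (123.2510 − 114.39) · e^(−0.0457·5/12)
= 8.8610 × 0.981138 = 8.69

$8.69 per barrel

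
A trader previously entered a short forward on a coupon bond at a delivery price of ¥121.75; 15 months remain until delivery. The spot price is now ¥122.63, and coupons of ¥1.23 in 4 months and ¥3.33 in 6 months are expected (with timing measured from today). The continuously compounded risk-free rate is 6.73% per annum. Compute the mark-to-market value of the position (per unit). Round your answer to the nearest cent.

PV(remaining coupons) I = 1.23·e^(−0.0673·4/12) + 3.33·e^(−0.0673·6/12) = 4.4225
Current forward F = (S − I)·e^(rT) = (122.63 − 4.4225)·e^(0.0673·15/12) = 118.2075 × 1.087765 = 128.5820
Value (long) = (F − K)·e^(−rT) = (128.5820 − 121.75) × 0.919316 = 6.2808
Short position value = −(long value) = -¥6.28

-¥6.28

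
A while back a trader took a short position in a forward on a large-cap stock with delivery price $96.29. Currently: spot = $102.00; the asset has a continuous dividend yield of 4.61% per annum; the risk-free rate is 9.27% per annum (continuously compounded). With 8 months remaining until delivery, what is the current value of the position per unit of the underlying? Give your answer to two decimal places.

-$8.39

Current fair forward for the remaining 8 months: F = S·e^((r − q)·T), (r − q) = 0.0927 − 0.0461 = 0.0466
F = 102.00 · e^(0.0466 × 8/12) = 102.00 × 1.031554 = 105.2185
Value of long forward = (F − K)·e^(−rT) = (105.2185 − 96.29) · e^(−0.0927·8/12)
= 8.9285 × 0.940071 = 8.39
Short position value = −(long value) = -$8.39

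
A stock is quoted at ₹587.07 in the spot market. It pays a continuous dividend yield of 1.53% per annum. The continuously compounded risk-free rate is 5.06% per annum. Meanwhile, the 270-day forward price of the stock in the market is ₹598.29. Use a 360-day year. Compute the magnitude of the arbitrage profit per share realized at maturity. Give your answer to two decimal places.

Fair forward: F* = S·e^(carry·T), with carry = (r − q) = 0.0506 − 0.0153 = 0.0353
F* = 587.07 · e^(0.0353 × 270/360) = 587.07 · e^0.026475 = 587.07 × 1.026829 = ₹602.8205
Market ₹598.29 < fair ₹602.8205: forward underpriced → reverse cash-and-carry (short spot, go long the forward).
At maturity, profit = |F_mkt − F*| = |598.29 − 602.8205| = ₹4.53 per share

₹4.53 per share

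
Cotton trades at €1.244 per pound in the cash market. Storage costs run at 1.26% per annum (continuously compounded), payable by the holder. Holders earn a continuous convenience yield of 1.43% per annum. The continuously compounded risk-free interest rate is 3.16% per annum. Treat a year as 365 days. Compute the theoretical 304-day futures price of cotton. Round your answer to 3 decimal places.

Net carry = r + u − y = 0.0316 + 0.0126 − 0.0143 = 0.0299
F = S·e^((r+u−y)T) = 1.244 · e^(0.0299 × 304/365) = 1.244 · e^0.024903
= 1.244 × 1.025216 = €1.275 per pound

€1.275 per pound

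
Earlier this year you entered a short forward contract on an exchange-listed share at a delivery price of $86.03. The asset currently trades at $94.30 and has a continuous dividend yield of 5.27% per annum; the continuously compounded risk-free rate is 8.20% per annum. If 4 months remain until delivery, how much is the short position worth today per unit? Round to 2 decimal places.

Current fair forward for the remaining 4 months: F = S·e^((r − q)·T), (r − q) = 0.0820 − 0.0527 = 0.0293
F = 94.30 · e^(0.0293 × 4/12) = 94.30 × 1.009815 = 95.2256
Value of long forward = (F − K)·e^(−rT) = (95.2256 − 86.03) · e^(−0.0820·4/12)
= 9.1956 × 0.973037 = 8.95
Short position value = −(long value) = -$8.95

-$8.95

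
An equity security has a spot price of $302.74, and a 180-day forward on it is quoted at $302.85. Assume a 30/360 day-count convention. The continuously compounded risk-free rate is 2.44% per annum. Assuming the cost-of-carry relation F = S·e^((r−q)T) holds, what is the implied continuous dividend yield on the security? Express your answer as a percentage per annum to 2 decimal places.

From F = S·e^((r−q)T): (r − q) = ln(F/S)/T
ln(302.85/302.74) = ln(1.000363) = 0.000363
(r − q) = 0.000363 / (180/360) = 0.000726
q = r − ln(F/S)/T = 0.0244 − 0.000726 = 0.023674
q = 2.37%

2.37%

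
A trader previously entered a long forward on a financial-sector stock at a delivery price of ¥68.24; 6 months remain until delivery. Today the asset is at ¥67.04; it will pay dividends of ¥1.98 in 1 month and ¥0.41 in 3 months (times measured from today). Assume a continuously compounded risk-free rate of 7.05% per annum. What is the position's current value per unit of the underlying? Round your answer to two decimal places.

PV(remaining dividends) I = 1.98·e^(−0.0705·1/12) + 0.41·e^(−0.0705·3/12) = 2.3712
Current forward F = (S − I)·e^(rT) = (67.04 − 2.3712)·e^(0.0705·6/12) = 64.6688 × 1.035879 = 66.9891
Value (long) = (F − K)·e^(−rT) = (66.9891 − 68.24) × 0.965364 = -1.2076
Value = -¥1.21

-¥1.21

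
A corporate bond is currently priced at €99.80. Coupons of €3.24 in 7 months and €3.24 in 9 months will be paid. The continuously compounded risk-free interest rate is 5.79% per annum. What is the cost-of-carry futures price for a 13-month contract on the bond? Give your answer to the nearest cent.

PV(coupons) I = 3.24·e^(−0.0579·7/12) + 3.24·e^(−0.0579·9/12)
I = 3.1324 + 3.1023 = 6.2347
F = (S − I)·e^(rT) = (99.80 − 6.2347) · e^(0.0579·13/12)
= 93.5653 · e^0.062725 = 93.5653 × 1.064734 = €99.62

€99.62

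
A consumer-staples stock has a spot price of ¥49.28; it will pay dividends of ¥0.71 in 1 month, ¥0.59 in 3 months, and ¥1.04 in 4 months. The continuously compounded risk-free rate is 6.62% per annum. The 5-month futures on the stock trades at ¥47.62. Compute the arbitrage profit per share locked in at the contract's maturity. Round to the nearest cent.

PV(dividends) I = 0.71·e^(−0.0662·1/12) + 0.59·e^(−0.0662·3/12) + 1.04·e^(−0.0662·4/12) = 2.3037
Fair futures F* = (S − I)·e^(rT) = (49.28 − 2.3037)·e^0.027583 = 46.9763 × 1.027967 = 48.2901
Market ¥47.62 < fair 48.2901: forward underpriced → reverse cash-and-carry (short the stock, invest proceeds at r, pay the dividends, go long the forward).
Profit at T = |F_mkt − F*| = |47.62 − 48.2901| = ¥0.67 per share

¥0.67 per share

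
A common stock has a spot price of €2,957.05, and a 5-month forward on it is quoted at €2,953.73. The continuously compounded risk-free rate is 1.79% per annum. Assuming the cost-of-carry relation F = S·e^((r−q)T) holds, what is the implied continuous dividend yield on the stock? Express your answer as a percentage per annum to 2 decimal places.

From F = S·e^((r−q)T): (r − q) = ln(F/S)/T
ln(2953.73/2957.05) = ln(0.998877) = -0.001124
(r − q) = -0.001124 / (5/12) = -0.002698
q = r − ln(F/S)/T = 0.0179 + 0.002698 = 0.020598
q = 2.06%

2.06%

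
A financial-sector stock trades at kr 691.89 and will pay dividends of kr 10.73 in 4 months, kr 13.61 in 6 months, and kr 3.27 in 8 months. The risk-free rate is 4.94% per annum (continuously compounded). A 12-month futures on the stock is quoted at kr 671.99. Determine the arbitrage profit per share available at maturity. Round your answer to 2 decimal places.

kr 26.57 per share

PV(dividends) I = 10.73·e^(−0.0494·4/12) + 13.61·e^(−0.0494·6/12) + 3.27·e^(−0.0494·8/12) = 26.9968
Fair futures F* = (S − I)·e^(rT) = (691.89 − 26.9968)·e^0.049400 = 664.8932 × 1.050641 = 698.5641
Market kr 671.99 < fair 698.5641: forward underpriced → reverse cash-and-carry (short the stock, invest proceeds at r, pay the dividends, go long the forward).
Profit at T = |F_mkt − F*| = |671.99 − 698.5641| = kr 26.57 per share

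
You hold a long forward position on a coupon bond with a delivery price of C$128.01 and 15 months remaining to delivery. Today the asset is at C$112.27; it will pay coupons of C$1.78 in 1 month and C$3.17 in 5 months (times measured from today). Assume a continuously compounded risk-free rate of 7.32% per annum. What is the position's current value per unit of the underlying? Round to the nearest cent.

PV(remaining coupons) I = 1.78·e^(−0.0732·1/12) + 3.17·e^(−0.0732·5/12) = 4.8439
Current forward F = (S − I)·e^(rT) = (112.27 − 4.8439)·e^(0.0732·15/12) = 107.4261 × 1.095817 = 117.7193
Value (long) = (F − K)·e^(−rT) = (117.7193 − 128.01) × 0.912561 = -9.3909
Value = -C$9.39

-C$9.39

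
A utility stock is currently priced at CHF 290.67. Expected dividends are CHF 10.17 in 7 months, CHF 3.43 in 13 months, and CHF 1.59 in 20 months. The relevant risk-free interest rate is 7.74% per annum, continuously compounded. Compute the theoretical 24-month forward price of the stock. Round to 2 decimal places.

PV(dividends) I = 10.17·e^(−0.0774·7/12) + 3.43·e^(−0.0774·13/12) + 1.59·e^(−0.0774·20/12)
I = 9.7210 + 3.1541 + 1.3976 = 14.2727
F = (S − I)·e^(rT) = (290.67 − 14.2727) · e^(0.0774·24/12)
= 276.3973 · e^0.154800 = 276.3973 × 1.167424 = CHF 322.67

CHF 322.67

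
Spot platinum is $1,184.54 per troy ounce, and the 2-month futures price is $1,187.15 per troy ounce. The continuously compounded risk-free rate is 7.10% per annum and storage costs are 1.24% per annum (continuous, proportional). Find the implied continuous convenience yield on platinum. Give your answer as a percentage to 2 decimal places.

7.02%

F = S·e^((r+u−y)T) ⇒ (r+u−y) = ln(F/S)/T
ln(1187.15/1184.54) = 0.002201; /T ⇒ 0.013206
y = r + u − ln(F/S)/T = 0.0710 + 0.0124 − 0.013206 = 0.070194
y = 7.02%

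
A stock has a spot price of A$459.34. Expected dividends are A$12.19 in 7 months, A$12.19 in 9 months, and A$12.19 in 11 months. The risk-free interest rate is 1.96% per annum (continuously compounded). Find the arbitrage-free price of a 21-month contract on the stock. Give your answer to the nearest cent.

A$438.07

PV(dividends) I = 12.19·e^(−0.0196·7/12) + 12.19·e^(−0.0196·9/12) + 12.19·e^(−0.0196·11/12)
I = 12.0514 + 12.0121 + 11.9729 = 36.0364
F = (S − I)·e^(rT) = (459.34 − 36.0364) · e^(0.0196·21/12)
= 423.3036 · e^0.034300 = 423.3036 × 1.034895 = A$438.07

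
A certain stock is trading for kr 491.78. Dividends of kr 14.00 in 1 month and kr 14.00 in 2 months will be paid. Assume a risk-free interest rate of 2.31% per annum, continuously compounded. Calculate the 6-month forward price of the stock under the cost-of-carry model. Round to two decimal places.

kr 469.25

PV(dividends) I = 14.00·e^(−0.0231·1/12) + 14.00·e^(−0.0231·2/12)
I = 13.9731 + 13.9462 = 27.9193
F = (S − I)·e^(rT) = (491.78 − 27.9193) · e^(0.0231·6/12)
= 463.8607 · e^0.011550 = 463.8607 × 1.011617 = kr 469.25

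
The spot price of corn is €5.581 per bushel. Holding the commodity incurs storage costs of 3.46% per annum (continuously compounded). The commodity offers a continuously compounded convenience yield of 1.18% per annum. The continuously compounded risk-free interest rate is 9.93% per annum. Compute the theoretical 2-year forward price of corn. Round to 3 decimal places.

Net carry = r + u − y = 0.0993 + 0.0346 − 0.0118 = 0.1221
F = S·e^((r+u−y)T) = 5.581 · e^(0.1221 × 2) = 5.581 · e^0.244200
= 5.581 × 1.276600 = €7.125 per bushel

€7.125 per bushel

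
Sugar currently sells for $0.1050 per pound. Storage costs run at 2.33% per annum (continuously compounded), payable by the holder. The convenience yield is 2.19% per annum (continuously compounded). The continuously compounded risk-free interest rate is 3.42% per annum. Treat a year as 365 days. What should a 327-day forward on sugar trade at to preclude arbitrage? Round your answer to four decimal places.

$0.1084 per pound

Net carry = r + u − y = 0.0342 + 0.0233 − 0.0219 = 0.0356
F = S·e^((r+u−y)T) = 0.1050 · e^(0.0356 × 327/365) = 0.1050 · e^0.031894
= 0.1050 × 1.032408 = $0.1084 per pound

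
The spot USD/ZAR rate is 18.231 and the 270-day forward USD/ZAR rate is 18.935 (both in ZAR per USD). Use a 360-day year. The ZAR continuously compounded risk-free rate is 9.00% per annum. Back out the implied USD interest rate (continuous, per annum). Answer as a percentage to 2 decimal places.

F = S·e^((r_ZAR − r_USD)T) ⇒ r_USD = r_ZAR − ln(F/S)/T
ln(18.935/18.231) = 0.037889; /(270/360) = 0.050519
r_USD = 0.0900 − 0.050519 = 0.039481
r_USD = 3.95%

3.95%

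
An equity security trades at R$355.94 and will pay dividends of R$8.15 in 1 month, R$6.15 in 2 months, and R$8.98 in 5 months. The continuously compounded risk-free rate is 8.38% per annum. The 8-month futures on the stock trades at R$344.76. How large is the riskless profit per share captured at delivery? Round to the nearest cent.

PV(dividends) I = 8.15·e^(−0.0838·1/12) + 6.15·e^(−0.0838·2/12) + 8.98·e^(−0.0838·5/12) = 22.8298
Fair futures F* = (S − I)·e^(rT) = (355.94 − 22.8298)·e^0.055867 = 333.1102 × 1.057457 = 352.2497
Market R$344.76 < fair 352.2497: forward underpriced → reverse cash-and-carry (short the stock, invest proceeds at r, pay the dividends, go long the forward).
Profit at T = |F_mkt − F*| = |344.76 − 352.2497| = R$7.49 per share

R$7.49 per share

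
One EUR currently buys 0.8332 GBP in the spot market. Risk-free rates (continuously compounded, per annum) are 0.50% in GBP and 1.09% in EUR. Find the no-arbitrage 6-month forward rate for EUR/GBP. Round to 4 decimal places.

F = S·e^((r_GBP − r_EUR)T) = 0.8332 · e^((0.0050 − 0.0109) × 6/12)
= 0.8332 · e^-0.002950 = 0.8332 × 0.997054
F = 0.8307 GBP per EUR

0.8307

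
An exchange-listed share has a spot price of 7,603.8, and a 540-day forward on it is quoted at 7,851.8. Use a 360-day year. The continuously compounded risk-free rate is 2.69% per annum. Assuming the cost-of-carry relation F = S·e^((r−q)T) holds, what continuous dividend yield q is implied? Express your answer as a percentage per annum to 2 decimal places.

0.55%

From F = S·e^((r−q)T): (r − q) = ln(F/S)/T
ln(7851.8/7603.8) = ln(1.032615) = 0.032094
(r − q) = 0.032094 / (540/360) = 0.021396
q = r − ln(F/S)/T = 0.0269 − 0.021396 = 0.005504
q = 0.55%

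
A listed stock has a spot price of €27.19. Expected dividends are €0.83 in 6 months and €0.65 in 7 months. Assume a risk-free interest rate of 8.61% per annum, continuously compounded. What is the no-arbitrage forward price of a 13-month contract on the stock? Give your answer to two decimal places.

€28.30

PV(dividends) I = 0.83·e^(−0.0861·6/12) + 0.65·e^(−0.0861·7/12)
I = 0.7950 + 0.6182 = 1.4132
F = (S − I)·e^(rT) = (27.19 − 1.4132) · e^(0.0861·13/12)
= 25.7768 · e^0.093275 = 25.7768 × 1.097764 = €28.30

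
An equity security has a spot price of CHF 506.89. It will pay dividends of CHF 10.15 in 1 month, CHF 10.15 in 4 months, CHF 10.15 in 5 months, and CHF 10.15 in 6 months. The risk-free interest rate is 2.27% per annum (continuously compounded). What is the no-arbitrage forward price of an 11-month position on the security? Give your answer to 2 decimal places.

PV(dividends) I = 10.15·e^(−0.0227·1/12) + 10.15·e^(−0.0227·4/12) + 10.15·e^(−0.0227·5/12) + 10.15·e^(−0.0227·6/12)
I = 10.1308 + 10.0735 + 10.0545 + 10.0354 = 40.2942
F = (S − I)·e^(rT) = (506.89 − 40.2942) · e^(0.0227·11/12)
= 466.5958 · e^0.020808 = 466.5958 × 1.021026 = CHF 476.41

CHF 476.41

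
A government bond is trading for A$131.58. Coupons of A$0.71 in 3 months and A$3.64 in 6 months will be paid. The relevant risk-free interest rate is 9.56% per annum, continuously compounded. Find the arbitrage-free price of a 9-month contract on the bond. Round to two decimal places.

A$136.89

PV(coupons) I = 0.71·e^(−0.0956·3/12) + 3.64·e^(−0.0956·6/12)
I = 0.6932 + 3.4701 = 4.1633
F = (S − I)·e^(rT) = (131.58 − 4.1633) · e^(0.0956·9/12)
= 127.4167 · e^0.071700 = 127.4167 × 1.074333 = A$136.89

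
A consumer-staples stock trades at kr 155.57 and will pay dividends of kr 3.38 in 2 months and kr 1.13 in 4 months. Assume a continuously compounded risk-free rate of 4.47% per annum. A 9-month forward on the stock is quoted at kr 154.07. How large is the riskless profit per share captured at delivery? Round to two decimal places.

PV(dividends) I = 3.38·e^(−0.0447·2/12) + 1.13·e^(−0.0447·4/12) = 4.4682
Fair forward F* = (S − I)·e^(rT) = (155.57 − 4.4682)·e^0.033525 = 151.1018 × 1.034093 = 156.2533
Market kr 154.07 < fair 156.2533: forward underpriced → reverse cash-and-carry (short the stock, invest proceeds at r, pay the dividends, go long the forward).
Profit at T = |F_mkt − F*| = |154.07 − 156.2533| = kr 2.18 per share

kr 2.18 per share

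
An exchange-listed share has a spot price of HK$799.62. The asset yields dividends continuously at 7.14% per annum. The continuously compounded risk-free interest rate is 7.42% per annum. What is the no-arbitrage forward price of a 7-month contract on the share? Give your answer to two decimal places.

HK$800.93

F = S·e^((r − q)T) = 799.62 · e^((0.0742 − 0.0714) × 7/12)
= 799.62 · e^0.001633 = 799.62 × 1.001634
F = HK$800.93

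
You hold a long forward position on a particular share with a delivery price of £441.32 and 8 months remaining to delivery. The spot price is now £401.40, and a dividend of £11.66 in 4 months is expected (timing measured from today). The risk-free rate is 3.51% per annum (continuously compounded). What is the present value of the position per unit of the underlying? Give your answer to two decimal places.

-£41.24

PV(remaining dividends) I = 11.66·e^(−0.0351·4/12) = 11.5244
Current forward F = (S − I)·e^(rT) = (401.40 − 11.5244)·e^(0.0351·8/12) = 389.8756 × 1.023676 = 399.1063
Value (long) = (F − K)·e^(−rT) = (399.1063 − 441.32) × 0.976872 = -41.2374
Value = -£41.24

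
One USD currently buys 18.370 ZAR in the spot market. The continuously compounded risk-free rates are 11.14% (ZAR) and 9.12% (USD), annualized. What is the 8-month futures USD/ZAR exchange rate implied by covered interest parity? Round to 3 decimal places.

F = S·e^((r_ZAR − r_USD)T) = 18.370 · e^((0.1114 − 0.0912) × 8/12)
= 18.370 · e^0.013467 = 18.370 × 1.013558
F = 18.619 ZAR per USD

18.619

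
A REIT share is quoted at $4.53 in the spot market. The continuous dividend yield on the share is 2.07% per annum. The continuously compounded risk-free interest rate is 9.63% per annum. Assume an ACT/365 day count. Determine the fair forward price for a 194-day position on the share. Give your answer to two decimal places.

F = S·e^((r − q)T) = 4.53 · e^((0.0963 − 0.0207) × 194/365)
= 4.53 · e^0.040182 = 4.53 × 1.041000
F = $4.72

$4.72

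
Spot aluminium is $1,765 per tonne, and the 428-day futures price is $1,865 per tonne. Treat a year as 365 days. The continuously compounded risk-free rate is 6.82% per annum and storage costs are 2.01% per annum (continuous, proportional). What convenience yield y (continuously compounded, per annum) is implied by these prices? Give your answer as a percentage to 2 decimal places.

F = S·e^((r+u−y)T) ⇒ (r+u−y) = ln(F/S)/T
ln(1865/1765) = 0.055110; /T ⇒ 0.046998
y = r + u − ln(F/S)/T = 0.0682 + 0.0201 − 0.046998 = 0.041302
y = 4.13%

4.13%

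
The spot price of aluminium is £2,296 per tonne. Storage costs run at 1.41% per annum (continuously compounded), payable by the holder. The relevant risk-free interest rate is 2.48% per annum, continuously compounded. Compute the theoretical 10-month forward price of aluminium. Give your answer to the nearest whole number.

£2,372 per tonne

Net carry = r + u − y = 0.0248 + 0.0141 − 0.0000 = 0.0389
F = S·e^((r+u−y)T) = 2296 · e^(0.0389 × 10/12) = 2296 · e^0.032417
= 2296 × 1.032948 = £2,372 per tonne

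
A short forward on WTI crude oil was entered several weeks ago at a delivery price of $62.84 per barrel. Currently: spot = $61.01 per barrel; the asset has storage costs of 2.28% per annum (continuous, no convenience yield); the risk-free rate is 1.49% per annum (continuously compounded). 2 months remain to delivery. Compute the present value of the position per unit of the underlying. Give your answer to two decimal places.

$1.44 per barrel

Current fair forward for the remaining 2 months: F = S·e^((r + u)·T), (r + u) = 0.0149 + 0.0228 = 0.0377
F = 61.01 · e^(0.0377 × 2/12) = 61.01 × 1.006303 = 61.3945
Value of long forward = (F − K)·e^(−rT) = (61.3945 − 62.84) · e^(−0.0149·2/12)
= -1.4455 × 0.997520 = -1.44
Short position value = −(long value) = $1.44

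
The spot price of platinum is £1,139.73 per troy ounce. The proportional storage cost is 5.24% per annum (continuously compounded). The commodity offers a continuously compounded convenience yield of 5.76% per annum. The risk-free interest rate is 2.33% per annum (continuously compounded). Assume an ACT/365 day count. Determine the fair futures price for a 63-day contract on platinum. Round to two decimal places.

Net carry = r + u − y = 0.0233 + 0.0524 − 0.0576 = 0.0181
F = S·e^((r+u−y)T) = 1139.73 · e^(0.0181 × 63/365) = 1139.73 · e^0.00312411
= 1139.73 × 1.00312900 = £1,143.30 per troy ounce

£1,143.30 per troy ounce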